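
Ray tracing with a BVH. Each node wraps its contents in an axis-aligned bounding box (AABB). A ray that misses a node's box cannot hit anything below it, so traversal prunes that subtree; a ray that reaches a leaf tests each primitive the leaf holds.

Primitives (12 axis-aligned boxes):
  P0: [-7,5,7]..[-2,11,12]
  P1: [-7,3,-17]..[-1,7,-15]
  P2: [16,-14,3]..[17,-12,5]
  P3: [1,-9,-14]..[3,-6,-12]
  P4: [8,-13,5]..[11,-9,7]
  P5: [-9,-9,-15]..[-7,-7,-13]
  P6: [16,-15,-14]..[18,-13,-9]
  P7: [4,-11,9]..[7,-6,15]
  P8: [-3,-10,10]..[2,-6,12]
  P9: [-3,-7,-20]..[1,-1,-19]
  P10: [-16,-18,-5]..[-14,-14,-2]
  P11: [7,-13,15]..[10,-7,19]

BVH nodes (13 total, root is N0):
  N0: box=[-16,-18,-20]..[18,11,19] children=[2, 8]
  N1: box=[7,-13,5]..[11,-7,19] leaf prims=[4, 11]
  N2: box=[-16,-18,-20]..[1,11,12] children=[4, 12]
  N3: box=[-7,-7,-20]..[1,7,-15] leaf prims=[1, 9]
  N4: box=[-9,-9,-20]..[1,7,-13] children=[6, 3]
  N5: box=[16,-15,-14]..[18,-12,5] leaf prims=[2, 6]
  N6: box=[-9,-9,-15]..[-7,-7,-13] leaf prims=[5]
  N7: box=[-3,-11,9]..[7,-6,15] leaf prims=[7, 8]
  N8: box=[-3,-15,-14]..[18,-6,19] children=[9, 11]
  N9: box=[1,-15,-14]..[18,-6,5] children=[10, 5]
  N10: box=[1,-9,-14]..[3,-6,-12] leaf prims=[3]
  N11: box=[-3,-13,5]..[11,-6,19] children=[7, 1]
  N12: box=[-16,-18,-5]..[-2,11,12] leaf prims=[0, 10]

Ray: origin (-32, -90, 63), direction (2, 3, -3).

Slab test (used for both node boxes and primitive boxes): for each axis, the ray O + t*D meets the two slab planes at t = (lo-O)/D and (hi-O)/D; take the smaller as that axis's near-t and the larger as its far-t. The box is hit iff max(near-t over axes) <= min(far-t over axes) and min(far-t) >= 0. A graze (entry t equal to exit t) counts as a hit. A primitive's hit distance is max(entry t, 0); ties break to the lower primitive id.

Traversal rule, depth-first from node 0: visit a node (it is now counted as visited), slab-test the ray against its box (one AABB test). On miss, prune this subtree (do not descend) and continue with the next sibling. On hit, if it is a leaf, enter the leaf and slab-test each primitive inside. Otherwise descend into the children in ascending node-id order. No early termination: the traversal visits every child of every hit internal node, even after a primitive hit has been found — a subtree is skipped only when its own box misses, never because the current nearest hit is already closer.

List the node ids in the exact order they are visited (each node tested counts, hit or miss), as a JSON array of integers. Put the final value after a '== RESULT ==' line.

Traverse from the root:
N0 x:[8,25] y:[24,101/3] z:[44/3,83/3] -> hit [24,25], descend [2, 8]
  N2 x:[8,33/2] y:[24,101/3] z:[17,83/3] -> miss, prune
  N8 x:[29/2,25] y:[25,28] z:[44/3,77/3] -> hit [25,25], descend [9, 11]
    N9 x:[33/2,25] y:[25,28] z:[58/3,77/3] -> hit [25,25], descend [5, 10]
      N5 x:[24,25] y:[25,26] z:[58/3,77/3] -> hit [25,25] leaf, test {P2(miss), P6@t=25}
      N10 x:[33/2,35/2] y:[27,28] z:[25,77/3] -> miss, prune
    N11 x:[29/2,43/2] y:[77/3,28] z:[44/3,58/3] -> miss, prune

order=[0, 2, 8, 9, 5, 10, 11]  |boxes|=7  |leaves|=1  hit=P6

== RESULT ==
[0, 2, 8, 9, 5, 10, 11]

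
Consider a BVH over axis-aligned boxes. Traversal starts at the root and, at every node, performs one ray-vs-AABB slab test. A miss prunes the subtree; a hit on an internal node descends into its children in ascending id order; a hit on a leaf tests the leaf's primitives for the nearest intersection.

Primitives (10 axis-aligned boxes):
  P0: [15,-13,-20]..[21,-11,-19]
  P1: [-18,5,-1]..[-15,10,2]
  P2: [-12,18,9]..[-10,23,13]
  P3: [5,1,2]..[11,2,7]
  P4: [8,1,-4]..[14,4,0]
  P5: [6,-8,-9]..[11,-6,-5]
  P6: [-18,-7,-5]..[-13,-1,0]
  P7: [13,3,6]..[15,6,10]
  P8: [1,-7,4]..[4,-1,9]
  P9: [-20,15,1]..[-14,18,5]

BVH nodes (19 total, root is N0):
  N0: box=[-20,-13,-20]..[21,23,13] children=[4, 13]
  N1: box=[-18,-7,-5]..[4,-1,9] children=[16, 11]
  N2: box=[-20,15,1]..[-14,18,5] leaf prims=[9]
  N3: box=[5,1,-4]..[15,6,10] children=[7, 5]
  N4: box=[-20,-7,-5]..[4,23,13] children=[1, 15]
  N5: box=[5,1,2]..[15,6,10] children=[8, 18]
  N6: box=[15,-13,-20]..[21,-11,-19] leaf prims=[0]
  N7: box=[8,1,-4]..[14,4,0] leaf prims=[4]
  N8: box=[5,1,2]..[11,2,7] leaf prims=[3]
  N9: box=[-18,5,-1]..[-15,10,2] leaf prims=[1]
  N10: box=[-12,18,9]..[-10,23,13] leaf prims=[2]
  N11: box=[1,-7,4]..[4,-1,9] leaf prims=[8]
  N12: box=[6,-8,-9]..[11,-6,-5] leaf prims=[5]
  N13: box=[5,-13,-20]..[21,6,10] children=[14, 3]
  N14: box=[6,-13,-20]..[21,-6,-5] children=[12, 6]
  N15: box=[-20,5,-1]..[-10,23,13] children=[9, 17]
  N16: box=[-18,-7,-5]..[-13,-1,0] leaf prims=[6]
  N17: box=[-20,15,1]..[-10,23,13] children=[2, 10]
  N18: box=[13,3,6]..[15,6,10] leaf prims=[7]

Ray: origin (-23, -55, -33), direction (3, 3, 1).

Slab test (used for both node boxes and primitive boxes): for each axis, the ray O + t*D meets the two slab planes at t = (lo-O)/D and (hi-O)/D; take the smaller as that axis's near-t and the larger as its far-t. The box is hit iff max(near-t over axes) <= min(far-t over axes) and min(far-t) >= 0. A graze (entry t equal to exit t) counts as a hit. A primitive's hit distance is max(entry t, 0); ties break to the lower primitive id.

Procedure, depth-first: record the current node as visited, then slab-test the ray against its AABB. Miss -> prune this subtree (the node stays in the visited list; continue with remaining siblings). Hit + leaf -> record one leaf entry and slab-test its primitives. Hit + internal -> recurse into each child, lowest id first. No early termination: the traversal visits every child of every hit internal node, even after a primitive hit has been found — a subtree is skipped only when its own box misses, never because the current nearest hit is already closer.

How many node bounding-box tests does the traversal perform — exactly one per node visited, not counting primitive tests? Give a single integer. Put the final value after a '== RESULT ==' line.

Walk:
N0 x:[1,44/3] y:[14,26] z:[13,46] -> hit [14,44/3], descend [4, 13]
  N4 x:[1,9] y:[16,26] z:[28,46] -> miss, prune
  N13 x:[28/3,44/3] y:[14,61/3] z:[13,43] -> hit [14,44/3], descend [3, 14]
    N3 x:[28/3,38/3] y:[56/3,61/3] z:[29,43] -> miss, prune
    N14 x:[29/3,44/3] y:[14,49/3] z:[13,28] -> hit [14,44/3], descend [6, 12]
      N6 x:[38/3,44/3] y:[14,44/3] z:[13,14] -> hit [14,14] leaf, test {P0@t=14}
      N12 x:[29/3,34/3] y:[47/3,49/3] z:[24,28] -> miss, prune

7 AABB tests over nodes [0, 4, 13, 3, 14, 6, 12]; 1 leaf entered; closest P0.

== RESULT ==
7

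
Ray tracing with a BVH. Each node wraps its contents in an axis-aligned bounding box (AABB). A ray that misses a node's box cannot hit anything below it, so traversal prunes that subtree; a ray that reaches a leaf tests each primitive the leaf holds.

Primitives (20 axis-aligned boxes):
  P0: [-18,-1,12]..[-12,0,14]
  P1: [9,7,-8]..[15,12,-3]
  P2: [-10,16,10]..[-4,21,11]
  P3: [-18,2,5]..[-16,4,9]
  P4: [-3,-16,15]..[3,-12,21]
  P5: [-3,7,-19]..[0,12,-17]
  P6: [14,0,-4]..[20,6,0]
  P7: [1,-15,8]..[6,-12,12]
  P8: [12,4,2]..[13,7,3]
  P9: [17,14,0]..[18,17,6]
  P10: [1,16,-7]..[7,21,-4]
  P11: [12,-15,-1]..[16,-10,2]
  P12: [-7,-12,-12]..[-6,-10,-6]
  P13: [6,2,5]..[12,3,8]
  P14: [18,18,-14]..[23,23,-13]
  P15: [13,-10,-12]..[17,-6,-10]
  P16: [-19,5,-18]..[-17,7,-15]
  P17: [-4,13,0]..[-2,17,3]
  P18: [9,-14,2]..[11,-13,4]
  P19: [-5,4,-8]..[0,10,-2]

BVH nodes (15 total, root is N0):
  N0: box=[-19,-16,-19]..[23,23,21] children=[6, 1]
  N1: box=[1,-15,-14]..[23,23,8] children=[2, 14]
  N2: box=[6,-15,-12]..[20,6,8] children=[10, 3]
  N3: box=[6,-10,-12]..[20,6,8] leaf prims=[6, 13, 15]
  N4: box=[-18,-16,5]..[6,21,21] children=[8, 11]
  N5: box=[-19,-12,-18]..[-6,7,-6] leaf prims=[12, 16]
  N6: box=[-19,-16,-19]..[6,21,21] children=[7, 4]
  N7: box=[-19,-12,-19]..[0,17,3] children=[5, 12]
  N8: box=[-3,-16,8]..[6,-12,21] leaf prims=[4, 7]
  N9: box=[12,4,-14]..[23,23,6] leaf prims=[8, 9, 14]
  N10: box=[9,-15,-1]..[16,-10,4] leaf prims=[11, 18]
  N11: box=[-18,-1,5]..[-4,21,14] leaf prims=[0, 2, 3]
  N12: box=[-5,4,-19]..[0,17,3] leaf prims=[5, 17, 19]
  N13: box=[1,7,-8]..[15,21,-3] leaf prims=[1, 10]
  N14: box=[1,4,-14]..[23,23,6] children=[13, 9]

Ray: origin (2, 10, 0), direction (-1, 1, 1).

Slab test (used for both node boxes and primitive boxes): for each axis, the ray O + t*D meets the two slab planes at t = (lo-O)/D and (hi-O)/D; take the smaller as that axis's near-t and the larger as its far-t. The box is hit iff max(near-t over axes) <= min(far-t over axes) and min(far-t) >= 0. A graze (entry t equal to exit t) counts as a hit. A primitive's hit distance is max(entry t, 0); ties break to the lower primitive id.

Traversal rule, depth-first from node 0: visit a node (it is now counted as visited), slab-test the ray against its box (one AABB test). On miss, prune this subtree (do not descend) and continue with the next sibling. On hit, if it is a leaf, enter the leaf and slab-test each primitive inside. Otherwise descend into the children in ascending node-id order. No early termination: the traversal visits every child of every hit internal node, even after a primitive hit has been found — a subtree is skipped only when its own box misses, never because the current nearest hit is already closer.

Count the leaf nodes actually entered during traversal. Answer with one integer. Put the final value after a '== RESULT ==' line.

Trace the traversal:
N0 x:[-21,21] y:[-26,13] z:[-19,21] -> hit [-19,13], descend [1, 6]
  N1 x:[-21,1] y:[-25,13] z:[-14,8] -> hit [-14,1], descend [2, 14]
    N2 x:[-18,-4] y:[-25,-4] z:[-12,8] -> miss, prune
    N14 x:[-21,1] y:[-6,13] z:[-14,6] -> hit [-6,1], descend [9, 13]
      N9 x:[-21,-10] y:[-6,13] z:[-14,6] -> miss, prune
      N13 x:[-13,1] y:[-3,11] z:[-8,-3] -> miss, prune
  N6 x:[-4,21] y:[-26,11] z:[-19,21] -> hit [-4,11], descend [4, 7]
    N4 x:[-4,20] y:[-26,11] z:[5,21] -> hit [5,11], descend [8, 11]
      N8 x:[-4,5] y:[-26,-22] z:[8,21] -> miss, prune
      N11 x:[6,20] y:[-11,11] z:[5,14] -> hit [6,11] leaf, test {P0(miss), P2@t=10, P3(miss)}
    N7 x:[2,21] y:[-22,7] z:[-19,3] -> hit [2,3], descend [5, 12]
      N5 x:[8,21] y:[-22,-3] z:[-18,-6] -> miss, prune
      N12 x:[2,7] y:[-6,7] z:[-19,3] -> hit [2,3] leaf, test {P5(miss), P17(miss), P19(miss)}

Summary -> nodes [0, 1, 2, 14, 9, 13, 6, 4, 8, 11, 7, 5, 12]; box-tests=13; leaf-entries=2; first=P2

== RESULT ==
2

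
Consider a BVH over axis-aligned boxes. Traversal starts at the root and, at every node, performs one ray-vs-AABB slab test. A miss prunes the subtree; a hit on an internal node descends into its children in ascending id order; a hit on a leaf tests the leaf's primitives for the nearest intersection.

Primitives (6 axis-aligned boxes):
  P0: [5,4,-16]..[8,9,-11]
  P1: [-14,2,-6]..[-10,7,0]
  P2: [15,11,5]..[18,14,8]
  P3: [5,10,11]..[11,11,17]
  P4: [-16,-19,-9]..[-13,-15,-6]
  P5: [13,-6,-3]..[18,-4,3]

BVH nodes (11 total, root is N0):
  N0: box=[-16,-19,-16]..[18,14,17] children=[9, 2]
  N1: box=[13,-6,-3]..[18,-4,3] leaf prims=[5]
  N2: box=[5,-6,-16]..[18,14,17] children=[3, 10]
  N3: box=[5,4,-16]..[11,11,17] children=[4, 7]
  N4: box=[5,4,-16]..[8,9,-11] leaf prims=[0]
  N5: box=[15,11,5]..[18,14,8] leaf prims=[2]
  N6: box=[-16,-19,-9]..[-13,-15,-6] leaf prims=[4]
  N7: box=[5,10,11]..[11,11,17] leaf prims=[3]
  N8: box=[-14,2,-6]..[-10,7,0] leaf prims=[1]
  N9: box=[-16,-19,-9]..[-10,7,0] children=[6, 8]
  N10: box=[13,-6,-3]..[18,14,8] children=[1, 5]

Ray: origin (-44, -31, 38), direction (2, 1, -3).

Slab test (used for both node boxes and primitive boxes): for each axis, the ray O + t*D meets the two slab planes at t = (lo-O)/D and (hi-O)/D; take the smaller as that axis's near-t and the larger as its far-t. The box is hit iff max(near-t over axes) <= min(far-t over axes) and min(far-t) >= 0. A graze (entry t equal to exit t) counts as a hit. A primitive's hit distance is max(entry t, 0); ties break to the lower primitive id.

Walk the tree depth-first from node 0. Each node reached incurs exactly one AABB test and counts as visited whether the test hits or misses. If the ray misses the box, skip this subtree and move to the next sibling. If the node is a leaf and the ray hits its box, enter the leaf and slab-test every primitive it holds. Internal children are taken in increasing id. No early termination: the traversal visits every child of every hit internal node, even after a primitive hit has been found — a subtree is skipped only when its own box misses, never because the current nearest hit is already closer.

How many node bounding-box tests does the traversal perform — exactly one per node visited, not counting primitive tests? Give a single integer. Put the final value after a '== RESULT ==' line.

Traverse from the root:
N0 x:[14,31] y:[12,45] z:[7,18] -> hit [14,18], descend [2, 9]
  N2 x:[49/2,31] y:[25,45] z:[7,18] -> miss, prune
  N9 x:[14,17] y:[12,38] z:[38/3,47/3] -> hit [14,47/3], descend [6, 8]
    N6 x:[14,31/2] y:[12,16] z:[44/3,47/3] -> hit [44/3,31/2] leaf, test {P4@t=44/3}
    N8 x:[15,17] y:[33,38] z:[38/3,44/3] -> miss, prune

5 AABB tests over nodes [0, 2, 9, 6, 8]; 1 leaf entered; closest P4.

== RESULT ==
5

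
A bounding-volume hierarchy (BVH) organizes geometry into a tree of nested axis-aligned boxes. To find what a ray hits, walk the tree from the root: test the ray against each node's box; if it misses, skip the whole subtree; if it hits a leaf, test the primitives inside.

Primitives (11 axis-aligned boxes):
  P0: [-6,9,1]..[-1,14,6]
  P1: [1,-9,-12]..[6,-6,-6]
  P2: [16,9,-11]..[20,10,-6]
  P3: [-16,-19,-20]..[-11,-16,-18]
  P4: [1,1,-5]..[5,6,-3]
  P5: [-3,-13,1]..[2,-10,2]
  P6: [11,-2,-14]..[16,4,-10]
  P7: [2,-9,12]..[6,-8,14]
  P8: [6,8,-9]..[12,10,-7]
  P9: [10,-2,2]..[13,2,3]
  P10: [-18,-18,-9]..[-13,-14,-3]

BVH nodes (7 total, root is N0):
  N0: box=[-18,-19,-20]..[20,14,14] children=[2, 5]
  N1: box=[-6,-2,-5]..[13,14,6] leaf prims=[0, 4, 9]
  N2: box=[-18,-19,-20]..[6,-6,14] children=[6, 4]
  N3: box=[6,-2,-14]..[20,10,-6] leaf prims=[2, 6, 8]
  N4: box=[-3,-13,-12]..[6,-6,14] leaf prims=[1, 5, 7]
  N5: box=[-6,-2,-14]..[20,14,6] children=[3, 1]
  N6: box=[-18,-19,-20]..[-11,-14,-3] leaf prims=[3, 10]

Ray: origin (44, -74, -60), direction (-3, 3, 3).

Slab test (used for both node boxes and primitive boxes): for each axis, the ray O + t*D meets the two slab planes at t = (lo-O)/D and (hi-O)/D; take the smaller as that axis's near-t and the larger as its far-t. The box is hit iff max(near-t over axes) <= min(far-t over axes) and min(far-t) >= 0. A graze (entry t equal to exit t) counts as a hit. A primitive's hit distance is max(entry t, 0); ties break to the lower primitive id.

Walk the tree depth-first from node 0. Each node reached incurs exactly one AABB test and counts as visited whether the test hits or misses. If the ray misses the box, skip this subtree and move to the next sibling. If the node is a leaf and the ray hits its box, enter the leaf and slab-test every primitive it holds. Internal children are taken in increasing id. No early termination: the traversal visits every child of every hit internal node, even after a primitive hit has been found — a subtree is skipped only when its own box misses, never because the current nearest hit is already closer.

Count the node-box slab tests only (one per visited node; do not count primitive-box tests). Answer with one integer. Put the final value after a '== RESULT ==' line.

Traverse from the root:
N0 x:[8,62/3] y:[55/3,88/3] z:[40/3,74/3] -> hit [55/3,62/3], descend [2, 5]
  N2 x:[38/3,62/3] y:[55/3,68/3] z:[40/3,74/3] -> hit [55/3,62/3], descend [4, 6]
    N4 x:[38/3,47/3] y:[61/3,68/3] z:[16,74/3] -> miss, prune
    N6 x:[55/3,62/3] y:[55/3,20] z:[40/3,19] -> hit [55/3,19] leaf, test {P3(miss), P10@t=19}
  N5 x:[8,50/3] y:[24,88/3] z:[46/3,22] -> miss, prune

order=[0, 2, 4, 6, 5]  |boxes|=5  |leaves|=1  hit=P10

== RESULT ==
5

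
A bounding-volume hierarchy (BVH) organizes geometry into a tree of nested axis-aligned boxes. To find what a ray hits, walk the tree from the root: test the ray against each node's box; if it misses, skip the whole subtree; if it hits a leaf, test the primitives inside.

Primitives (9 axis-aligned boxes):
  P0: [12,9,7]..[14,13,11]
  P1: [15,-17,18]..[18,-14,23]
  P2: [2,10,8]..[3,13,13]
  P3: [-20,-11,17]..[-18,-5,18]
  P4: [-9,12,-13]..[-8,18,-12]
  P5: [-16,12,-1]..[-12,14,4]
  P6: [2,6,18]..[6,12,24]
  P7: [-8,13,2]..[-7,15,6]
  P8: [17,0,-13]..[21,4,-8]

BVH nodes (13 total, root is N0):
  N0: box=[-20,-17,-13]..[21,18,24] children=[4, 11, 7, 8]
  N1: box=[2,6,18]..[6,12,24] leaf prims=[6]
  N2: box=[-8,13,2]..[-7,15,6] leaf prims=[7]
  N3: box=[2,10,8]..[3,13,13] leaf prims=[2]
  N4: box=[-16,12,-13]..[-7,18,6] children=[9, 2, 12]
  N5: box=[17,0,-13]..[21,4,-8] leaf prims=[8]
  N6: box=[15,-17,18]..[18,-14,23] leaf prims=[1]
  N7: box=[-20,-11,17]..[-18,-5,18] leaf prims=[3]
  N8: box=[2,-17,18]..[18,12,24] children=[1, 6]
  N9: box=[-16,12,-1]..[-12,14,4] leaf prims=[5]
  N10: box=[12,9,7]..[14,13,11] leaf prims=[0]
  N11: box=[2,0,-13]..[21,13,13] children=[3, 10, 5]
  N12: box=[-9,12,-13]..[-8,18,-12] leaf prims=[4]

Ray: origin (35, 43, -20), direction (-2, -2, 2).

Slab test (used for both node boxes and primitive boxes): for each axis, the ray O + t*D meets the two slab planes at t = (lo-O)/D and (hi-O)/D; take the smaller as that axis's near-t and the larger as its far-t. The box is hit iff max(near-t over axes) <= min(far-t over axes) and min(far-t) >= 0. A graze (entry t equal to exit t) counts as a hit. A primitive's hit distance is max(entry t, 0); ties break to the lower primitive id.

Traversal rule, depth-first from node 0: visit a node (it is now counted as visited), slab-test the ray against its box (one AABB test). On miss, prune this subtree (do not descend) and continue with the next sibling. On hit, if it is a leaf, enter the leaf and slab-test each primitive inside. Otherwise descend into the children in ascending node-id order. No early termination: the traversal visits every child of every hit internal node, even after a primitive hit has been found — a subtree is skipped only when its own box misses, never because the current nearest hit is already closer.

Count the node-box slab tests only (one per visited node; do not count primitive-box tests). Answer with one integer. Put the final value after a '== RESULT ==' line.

Trace the traversal:
N0 x:[7,55/2] y:[25/2,30] z:[7/2,22] -> hit [25/2,22], descend [4, 7, 8, 11]
  N4 x:[21,51/2] y:[25/2,31/2] z:[7/2,13] -> miss, prune
  N7 x:[53/2,55/2] y:[24,27] z:[37/2,19] -> miss, prune
  N8 x:[17/2,33/2] y:[31/2,30] z:[19,22] -> miss, prune
  N11 x:[7,33/2] y:[15,43/2] z:[7/2,33/2] -> hit [15,33/2], descend [3, 5, 10]
    N3 x:[16,33/2] y:[15,33/2] z:[14,33/2] -> hit [16,33/2] leaf, test {P2@t=16}
    N5 x:[7,9] y:[39/2,43/2] z:[7/2,6] -> miss, prune
    N10 x:[21/2,23/2] y:[15,17] z:[27/2,31/2] -> miss, prune

order=[0, 4, 7, 8, 11, 3, 5, 10]  |boxes|=8  |leaves|=1  hit=P2

== RESULT ==
8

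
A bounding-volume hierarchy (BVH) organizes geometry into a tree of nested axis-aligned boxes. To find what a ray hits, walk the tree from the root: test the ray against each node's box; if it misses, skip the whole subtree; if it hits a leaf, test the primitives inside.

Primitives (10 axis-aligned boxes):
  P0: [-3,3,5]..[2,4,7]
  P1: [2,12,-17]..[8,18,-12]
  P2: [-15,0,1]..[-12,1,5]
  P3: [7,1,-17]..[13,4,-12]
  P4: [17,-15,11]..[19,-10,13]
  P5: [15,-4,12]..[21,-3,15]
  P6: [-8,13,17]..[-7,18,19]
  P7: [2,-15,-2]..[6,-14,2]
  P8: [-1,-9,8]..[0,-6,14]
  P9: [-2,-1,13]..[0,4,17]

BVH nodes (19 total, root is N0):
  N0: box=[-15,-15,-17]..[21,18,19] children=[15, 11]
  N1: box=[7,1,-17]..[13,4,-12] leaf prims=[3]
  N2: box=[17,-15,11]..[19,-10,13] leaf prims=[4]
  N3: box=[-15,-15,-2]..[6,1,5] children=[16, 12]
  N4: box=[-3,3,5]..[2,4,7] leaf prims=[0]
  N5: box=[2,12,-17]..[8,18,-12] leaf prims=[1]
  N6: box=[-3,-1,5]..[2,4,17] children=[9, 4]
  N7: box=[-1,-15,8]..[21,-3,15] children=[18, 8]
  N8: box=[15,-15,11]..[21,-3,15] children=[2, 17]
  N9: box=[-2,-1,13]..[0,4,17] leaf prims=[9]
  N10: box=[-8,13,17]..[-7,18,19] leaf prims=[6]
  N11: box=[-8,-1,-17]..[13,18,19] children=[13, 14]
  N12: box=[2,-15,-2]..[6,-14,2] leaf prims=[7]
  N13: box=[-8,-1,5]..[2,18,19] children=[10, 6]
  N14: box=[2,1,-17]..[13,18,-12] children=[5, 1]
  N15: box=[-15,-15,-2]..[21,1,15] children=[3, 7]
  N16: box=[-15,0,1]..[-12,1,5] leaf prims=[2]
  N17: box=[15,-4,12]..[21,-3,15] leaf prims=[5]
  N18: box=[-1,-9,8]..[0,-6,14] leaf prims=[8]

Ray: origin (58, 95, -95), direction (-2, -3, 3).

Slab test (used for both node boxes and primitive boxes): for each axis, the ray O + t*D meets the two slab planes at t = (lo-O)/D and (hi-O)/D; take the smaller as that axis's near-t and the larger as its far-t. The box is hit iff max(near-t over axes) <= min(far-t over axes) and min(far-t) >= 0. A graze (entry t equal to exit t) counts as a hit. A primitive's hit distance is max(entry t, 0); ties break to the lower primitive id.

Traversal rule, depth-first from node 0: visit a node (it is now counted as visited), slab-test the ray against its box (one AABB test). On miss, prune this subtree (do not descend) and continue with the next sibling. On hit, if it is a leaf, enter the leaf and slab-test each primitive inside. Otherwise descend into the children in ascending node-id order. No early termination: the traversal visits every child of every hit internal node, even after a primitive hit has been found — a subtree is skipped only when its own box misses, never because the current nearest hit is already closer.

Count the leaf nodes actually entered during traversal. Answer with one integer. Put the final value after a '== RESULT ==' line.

Traverse from the root:
N0 x:[37/2,73/2] y:[77/3,110/3] z:[26,38] -> hit [26,73/2], descend [11, 15]
  N11 x:[45/2,33] y:[77/3,32] z:[26,38] -> hit [26,32], descend [13, 14]
    N13 x:[28,33] y:[77/3,32] z:[100/3,38] -> miss, prune
    N14 x:[45/2,28] y:[77/3,94/3] z:[26,83/3] -> hit [26,83/3], descend [1, 5]
      N1 x:[45/2,51/2] y:[91/3,94/3] z:[26,83/3] -> miss, prune
      N5 x:[25,28] y:[77/3,83/3] z:[26,83/3] -> hit [26,83/3] leaf, test {P1@t=26}
  N15 x:[37/2,73/2] y:[94/3,110/3] z:[31,110/3] -> hit [94/3,73/2], descend [3, 7]
    N3 x:[26,73/2] y:[94/3,110/3] z:[31,100/3] -> hit [94/3,100/3], descend [12, 16]
      N12 x:[26,28] y:[109/3,110/3] z:[31,97/3] -> miss, prune
      N16 x:[35,73/2] y:[94/3,95/3] z:[32,100/3] -> miss, prune
    N7 x:[37/2,59/2] y:[98/3,110/3] z:[103/3,110/3] -> miss, prune

Summary -> nodes [0, 11, 13, 14, 1, 5, 15, 3, 12, 16, 7]; box-tests=11; leaf-entries=1; first=P1

== RESULT ==
1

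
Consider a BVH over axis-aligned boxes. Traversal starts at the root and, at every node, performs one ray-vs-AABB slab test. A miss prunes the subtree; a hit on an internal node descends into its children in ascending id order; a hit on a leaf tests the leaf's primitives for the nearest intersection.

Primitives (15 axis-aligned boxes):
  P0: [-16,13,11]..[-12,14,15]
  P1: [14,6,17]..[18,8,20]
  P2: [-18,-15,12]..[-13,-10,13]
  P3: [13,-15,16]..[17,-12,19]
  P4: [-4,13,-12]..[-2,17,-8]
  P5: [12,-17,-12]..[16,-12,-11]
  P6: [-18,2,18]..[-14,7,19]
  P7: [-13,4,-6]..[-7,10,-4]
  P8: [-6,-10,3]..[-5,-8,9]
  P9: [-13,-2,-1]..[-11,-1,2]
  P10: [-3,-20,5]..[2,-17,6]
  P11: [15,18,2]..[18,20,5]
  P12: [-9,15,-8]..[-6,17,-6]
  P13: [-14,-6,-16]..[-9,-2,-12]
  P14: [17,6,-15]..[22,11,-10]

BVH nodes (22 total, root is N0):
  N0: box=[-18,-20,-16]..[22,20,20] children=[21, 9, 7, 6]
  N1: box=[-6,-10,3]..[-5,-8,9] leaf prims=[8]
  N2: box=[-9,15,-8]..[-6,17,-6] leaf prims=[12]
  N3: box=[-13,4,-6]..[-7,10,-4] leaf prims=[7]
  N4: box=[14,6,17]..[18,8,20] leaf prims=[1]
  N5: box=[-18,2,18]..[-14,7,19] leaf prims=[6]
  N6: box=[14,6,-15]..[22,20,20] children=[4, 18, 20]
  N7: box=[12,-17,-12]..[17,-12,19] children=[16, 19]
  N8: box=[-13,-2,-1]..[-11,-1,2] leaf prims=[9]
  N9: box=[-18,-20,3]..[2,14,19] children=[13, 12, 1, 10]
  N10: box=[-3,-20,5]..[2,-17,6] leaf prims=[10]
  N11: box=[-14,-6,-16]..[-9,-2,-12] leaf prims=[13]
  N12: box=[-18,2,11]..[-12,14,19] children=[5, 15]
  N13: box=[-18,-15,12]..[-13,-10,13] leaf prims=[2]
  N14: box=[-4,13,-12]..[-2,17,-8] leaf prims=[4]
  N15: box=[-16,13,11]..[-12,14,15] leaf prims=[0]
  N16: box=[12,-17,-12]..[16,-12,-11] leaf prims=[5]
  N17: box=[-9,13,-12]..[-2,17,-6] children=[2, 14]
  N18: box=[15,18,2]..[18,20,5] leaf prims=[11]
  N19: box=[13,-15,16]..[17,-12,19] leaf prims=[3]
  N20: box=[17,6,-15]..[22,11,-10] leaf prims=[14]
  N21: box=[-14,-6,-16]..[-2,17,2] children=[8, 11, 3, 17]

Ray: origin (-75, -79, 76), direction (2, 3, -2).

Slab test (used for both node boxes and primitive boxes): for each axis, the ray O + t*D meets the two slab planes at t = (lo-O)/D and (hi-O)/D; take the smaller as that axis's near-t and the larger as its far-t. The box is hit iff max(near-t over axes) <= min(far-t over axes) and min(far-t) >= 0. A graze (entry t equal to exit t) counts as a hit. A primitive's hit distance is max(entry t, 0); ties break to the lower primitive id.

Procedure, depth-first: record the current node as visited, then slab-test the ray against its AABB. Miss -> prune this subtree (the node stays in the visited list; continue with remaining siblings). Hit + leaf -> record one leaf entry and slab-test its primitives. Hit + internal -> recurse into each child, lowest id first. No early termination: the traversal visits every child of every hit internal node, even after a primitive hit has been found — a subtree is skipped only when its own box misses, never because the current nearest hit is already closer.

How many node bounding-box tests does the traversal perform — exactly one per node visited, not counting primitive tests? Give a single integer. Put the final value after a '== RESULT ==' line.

Walk:
N0 x:[57/2,97/2] y:[59/3,33] z:[28,46] -> hit [57/2,33], descend [6, 7, 9, 21]
  N6 x:[89/2,97/2] y:[85/3,33] z:[28,91/2] -> miss, prune
  N7 x:[87/2,46] y:[62/3,67/3] z:[57/2,44] -> miss, prune
  N9 x:[57/2,77/2] y:[59/3,31] z:[57/2,73/2] -> hit [57/2,31], descend [1, 10, 12, 13]
    N1 x:[69/2,35] y:[23,71/3] z:[67/2,73/2] -> miss, prune
    N10 x:[36,77/2] y:[59/3,62/3] z:[35,71/2] -> miss, prune
    N12 x:[57/2,63/2] y:[27,31] z:[57/2,65/2] -> hit [57/2,31], descend [5, 15]
      N5 x:[57/2,61/2] y:[27,86/3] z:[57/2,29] -> hit [57/2,86/3] leaf, test {P6@t=57/2}
      N15 x:[59/2,63/2] y:[92/3,31] z:[61/2,65/2] -> hit [92/3,31] leaf, test {P0@t=92/3}
    N13 x:[57/2,31] y:[64/3,23] z:[63/2,32] -> miss, prune
  N21 x:[61/2,73/2] y:[73/3,32] z:[37,46] -> miss, prune

order=[0, 6, 7, 9, 1, 10, 12, 5, 15, 13, 21]  |boxes|=11  |leaves|=2  hit=P6

== RESULT ==
11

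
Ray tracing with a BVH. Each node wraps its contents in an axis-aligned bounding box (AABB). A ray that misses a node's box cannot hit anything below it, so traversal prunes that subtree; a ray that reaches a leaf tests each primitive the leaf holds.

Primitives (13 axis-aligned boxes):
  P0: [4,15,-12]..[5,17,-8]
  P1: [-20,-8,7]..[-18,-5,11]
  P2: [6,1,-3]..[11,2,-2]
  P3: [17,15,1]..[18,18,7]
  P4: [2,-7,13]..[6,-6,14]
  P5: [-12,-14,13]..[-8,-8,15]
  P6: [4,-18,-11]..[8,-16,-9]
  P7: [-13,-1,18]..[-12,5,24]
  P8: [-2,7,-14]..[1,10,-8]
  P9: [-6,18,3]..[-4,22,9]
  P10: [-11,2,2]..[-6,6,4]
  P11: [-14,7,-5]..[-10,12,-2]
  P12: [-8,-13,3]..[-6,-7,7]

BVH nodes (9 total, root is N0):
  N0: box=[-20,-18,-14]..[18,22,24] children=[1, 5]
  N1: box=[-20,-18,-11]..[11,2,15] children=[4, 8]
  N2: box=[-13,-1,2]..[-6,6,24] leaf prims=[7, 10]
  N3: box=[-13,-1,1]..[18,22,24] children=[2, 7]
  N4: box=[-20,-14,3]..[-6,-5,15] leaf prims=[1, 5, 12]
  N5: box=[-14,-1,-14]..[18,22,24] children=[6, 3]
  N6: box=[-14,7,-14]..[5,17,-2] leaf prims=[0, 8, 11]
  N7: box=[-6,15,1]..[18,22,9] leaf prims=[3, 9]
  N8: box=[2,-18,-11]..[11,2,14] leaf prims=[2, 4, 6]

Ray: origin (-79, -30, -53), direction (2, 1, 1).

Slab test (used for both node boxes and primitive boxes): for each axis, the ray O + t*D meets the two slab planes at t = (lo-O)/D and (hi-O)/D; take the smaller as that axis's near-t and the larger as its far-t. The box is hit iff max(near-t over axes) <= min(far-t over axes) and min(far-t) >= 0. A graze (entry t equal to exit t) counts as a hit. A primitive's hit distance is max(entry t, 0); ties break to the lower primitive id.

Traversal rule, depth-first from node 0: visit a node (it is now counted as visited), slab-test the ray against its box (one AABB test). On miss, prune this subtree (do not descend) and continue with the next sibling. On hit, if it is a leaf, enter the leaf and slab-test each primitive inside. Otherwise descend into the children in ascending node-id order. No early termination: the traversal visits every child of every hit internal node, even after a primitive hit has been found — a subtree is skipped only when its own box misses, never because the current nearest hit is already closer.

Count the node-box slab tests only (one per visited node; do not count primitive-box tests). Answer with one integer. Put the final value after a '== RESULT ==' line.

Walk:
N0 x:[59/2,97/2] y:[12,52] z:[39,77] -> hit [39,97/2], descend [1, 5]
  N1 x:[59/2,45] y:[12,32] z:[42,68] -> miss, prune
  N5 x:[65/2,97/2] y:[29,52] z:[39,77] -> hit [39,97/2], descend [3, 6]
    N3 x:[33,97/2] y:[29,52] z:[54,77] -> miss, prune
    N6 x:[65/2,42] y:[37,47] z:[39,51] -> hit [39,42] leaf, test {P0(miss), P8@t=39, P11(miss)}

Visited [0, 1, 5, 3, 6]. Tests: 5 box, 1 leaf. Nearest: P8.

== RESULT ==
5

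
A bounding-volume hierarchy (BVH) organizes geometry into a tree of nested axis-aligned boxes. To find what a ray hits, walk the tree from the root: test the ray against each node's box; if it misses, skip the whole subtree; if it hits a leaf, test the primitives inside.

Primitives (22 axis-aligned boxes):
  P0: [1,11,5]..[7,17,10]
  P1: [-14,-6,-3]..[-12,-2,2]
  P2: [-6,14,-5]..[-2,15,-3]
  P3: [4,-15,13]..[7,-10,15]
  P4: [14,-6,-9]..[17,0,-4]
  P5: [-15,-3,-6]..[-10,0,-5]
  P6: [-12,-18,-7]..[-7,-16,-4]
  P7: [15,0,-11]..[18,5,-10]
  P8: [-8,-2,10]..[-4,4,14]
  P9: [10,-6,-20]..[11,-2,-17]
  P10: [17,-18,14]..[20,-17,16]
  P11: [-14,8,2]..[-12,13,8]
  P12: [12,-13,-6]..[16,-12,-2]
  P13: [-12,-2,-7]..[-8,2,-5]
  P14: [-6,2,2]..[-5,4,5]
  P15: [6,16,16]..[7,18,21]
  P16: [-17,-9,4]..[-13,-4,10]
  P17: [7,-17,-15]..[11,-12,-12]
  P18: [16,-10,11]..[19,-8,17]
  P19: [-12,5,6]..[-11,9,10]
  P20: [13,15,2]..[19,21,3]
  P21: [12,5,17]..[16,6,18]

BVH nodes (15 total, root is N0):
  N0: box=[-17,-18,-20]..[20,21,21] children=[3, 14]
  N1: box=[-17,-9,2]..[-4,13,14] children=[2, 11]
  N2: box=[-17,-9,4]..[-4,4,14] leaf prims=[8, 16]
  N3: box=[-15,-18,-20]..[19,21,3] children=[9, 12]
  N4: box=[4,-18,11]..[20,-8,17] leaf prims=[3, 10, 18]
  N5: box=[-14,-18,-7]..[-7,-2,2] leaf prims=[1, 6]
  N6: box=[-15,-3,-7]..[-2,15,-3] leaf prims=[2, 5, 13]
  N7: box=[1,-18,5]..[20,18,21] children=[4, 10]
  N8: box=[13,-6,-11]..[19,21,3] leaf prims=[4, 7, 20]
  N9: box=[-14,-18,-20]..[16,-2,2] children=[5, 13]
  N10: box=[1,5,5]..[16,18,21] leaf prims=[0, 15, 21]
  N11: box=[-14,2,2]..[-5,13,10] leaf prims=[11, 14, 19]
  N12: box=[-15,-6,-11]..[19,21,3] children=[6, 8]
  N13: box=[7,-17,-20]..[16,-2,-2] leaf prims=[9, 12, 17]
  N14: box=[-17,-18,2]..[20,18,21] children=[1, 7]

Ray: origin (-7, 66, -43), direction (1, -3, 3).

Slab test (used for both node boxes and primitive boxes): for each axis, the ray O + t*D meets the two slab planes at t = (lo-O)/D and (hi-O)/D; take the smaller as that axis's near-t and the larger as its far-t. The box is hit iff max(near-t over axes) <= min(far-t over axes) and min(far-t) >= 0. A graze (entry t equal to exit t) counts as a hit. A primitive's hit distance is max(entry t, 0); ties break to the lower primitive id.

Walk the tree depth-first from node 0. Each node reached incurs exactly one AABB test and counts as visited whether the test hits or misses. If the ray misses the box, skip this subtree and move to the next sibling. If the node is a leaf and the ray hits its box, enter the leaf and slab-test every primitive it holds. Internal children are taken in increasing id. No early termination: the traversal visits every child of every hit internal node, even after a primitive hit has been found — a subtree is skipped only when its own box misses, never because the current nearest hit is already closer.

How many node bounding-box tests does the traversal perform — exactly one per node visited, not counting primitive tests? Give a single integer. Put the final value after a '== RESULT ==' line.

Walk:
N0 x:[-10,27] y:[15,28] z:[23/3,64/3] -> hit [15,64/3], descend [3, 14]
  N3 x:[-8,26] y:[15,28] z:[23/3,46/3] -> hit [15,46/3], descend [9, 12]
    N9 x:[-7,23] y:[68/3,28] z:[23/3,15] -> miss, prune
    N12 x:[-8,26] y:[15,24] z:[32/3,46/3] -> hit [15,46/3], descend [6, 8]
      N6 x:[-8,5] y:[17,23] z:[12,40/3] -> miss, prune
      N8 x:[20,26] y:[15,24] z:[32/3,46/3] -> miss, prune
  N14 x:[-10,27] y:[16,28] z:[15,64/3] -> hit [16,64/3], descend [1, 7]
    N1 x:[-10,3] y:[53/3,25] z:[15,19] -> miss, prune
    N7 x:[8,27] y:[16,28] z:[16,64/3] -> hit [16,64/3], descend [4, 10]
      N4 x:[11,27] y:[74/3,28] z:[18,20] -> miss, prune
      N10 x:[8,23] y:[16,61/3] z:[16,64/3] -> hit [16,61/3] leaf, test {P0(miss), P15(miss), P21@t=20}

11 AABB tests over nodes [0, 3, 9, 12, 6, 8, 14, 1, 7, 4, 10]; 1 leaf entered; closest P21.

== RESULT ==
11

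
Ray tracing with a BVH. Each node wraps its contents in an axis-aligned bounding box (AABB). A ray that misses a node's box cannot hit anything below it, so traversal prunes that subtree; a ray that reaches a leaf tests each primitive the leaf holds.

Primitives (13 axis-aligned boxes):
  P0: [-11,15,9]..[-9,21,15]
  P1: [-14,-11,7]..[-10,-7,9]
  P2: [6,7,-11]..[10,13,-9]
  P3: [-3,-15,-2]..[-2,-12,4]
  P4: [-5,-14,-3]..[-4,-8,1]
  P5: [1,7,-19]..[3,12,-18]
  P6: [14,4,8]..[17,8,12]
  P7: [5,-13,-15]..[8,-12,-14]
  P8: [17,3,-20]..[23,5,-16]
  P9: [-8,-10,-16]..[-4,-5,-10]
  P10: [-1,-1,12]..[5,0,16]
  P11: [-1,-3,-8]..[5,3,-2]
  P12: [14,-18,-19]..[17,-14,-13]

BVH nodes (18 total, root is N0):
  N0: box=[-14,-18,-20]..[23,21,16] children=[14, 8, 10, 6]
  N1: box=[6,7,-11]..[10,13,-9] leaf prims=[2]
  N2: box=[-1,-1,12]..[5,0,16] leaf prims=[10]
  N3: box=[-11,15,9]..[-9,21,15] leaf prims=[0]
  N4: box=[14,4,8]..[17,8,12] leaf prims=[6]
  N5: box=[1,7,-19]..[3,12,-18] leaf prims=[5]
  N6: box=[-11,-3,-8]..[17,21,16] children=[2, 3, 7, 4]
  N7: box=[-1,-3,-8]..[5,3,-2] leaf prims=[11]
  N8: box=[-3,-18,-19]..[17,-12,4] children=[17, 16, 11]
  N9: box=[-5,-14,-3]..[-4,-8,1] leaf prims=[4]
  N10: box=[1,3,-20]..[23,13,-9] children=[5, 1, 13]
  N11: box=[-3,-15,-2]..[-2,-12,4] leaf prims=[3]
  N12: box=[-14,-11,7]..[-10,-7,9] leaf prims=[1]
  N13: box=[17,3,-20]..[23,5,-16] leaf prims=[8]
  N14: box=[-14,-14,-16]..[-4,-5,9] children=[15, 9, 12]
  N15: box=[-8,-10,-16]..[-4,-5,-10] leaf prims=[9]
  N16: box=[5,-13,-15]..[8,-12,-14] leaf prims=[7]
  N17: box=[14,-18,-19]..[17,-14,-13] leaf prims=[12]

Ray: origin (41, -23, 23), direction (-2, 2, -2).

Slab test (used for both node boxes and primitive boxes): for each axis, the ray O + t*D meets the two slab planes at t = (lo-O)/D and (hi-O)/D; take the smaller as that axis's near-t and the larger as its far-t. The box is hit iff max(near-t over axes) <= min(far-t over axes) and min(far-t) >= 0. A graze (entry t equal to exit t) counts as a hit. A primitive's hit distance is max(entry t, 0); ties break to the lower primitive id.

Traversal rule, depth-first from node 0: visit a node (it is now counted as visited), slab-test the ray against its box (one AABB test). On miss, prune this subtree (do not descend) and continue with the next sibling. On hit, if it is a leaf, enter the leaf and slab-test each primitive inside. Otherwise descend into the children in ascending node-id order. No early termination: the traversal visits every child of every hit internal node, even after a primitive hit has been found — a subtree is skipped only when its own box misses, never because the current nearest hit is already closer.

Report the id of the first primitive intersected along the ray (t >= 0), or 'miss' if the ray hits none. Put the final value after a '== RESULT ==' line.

Walk:
N0 x:[9,55/2] y:[5/2,22] z:[7/2,43/2] -> hit [9,43/2], descend [6, 8, 10, 14]
  N6 x:[12,26] y:[10,22] z:[7/2,31/2] -> hit [12,31/2], descend [2, 3, 4, 7]
    N2 x:[18,21] y:[11,23/2] z:[7/2,11/2] -> miss, prune
    N3 x:[25,26] y:[19,22] z:[4,7] -> miss, prune
    N4 x:[12,27/2] y:[27/2,31/2] z:[11/2,15/2] -> miss, prune
    N7 x:[18,21] y:[10,13] z:[25/2,31/2] -> miss, prune
  N8 x:[12,22] y:[5/2,11/2] z:[19/2,21] -> miss, prune
  N10 x:[9,20] y:[13,18] z:[16,43/2] -> hit [16,18], descend [1, 5, 13]
    N1 x:[31/2,35/2] y:[15,18] z:[16,17] -> hit [16,17] leaf, test {P2@t=16}
    N5 x:[19,20] y:[15,35/2] z:[41/2,21] -> miss, prune
    N13 x:[9,12] y:[13,14] z:[39/2,43/2] -> miss, prune
  N14 x:[45/2,55/2] y:[9/2,9] z:[7,39/2] -> miss, prune

Visited [0, 6, 2, 3, 4, 7, 8, 10, 1, 5, 13, 14]. Tests: 12 box, 1 leaf. Nearest: P2.

== RESULT ==
2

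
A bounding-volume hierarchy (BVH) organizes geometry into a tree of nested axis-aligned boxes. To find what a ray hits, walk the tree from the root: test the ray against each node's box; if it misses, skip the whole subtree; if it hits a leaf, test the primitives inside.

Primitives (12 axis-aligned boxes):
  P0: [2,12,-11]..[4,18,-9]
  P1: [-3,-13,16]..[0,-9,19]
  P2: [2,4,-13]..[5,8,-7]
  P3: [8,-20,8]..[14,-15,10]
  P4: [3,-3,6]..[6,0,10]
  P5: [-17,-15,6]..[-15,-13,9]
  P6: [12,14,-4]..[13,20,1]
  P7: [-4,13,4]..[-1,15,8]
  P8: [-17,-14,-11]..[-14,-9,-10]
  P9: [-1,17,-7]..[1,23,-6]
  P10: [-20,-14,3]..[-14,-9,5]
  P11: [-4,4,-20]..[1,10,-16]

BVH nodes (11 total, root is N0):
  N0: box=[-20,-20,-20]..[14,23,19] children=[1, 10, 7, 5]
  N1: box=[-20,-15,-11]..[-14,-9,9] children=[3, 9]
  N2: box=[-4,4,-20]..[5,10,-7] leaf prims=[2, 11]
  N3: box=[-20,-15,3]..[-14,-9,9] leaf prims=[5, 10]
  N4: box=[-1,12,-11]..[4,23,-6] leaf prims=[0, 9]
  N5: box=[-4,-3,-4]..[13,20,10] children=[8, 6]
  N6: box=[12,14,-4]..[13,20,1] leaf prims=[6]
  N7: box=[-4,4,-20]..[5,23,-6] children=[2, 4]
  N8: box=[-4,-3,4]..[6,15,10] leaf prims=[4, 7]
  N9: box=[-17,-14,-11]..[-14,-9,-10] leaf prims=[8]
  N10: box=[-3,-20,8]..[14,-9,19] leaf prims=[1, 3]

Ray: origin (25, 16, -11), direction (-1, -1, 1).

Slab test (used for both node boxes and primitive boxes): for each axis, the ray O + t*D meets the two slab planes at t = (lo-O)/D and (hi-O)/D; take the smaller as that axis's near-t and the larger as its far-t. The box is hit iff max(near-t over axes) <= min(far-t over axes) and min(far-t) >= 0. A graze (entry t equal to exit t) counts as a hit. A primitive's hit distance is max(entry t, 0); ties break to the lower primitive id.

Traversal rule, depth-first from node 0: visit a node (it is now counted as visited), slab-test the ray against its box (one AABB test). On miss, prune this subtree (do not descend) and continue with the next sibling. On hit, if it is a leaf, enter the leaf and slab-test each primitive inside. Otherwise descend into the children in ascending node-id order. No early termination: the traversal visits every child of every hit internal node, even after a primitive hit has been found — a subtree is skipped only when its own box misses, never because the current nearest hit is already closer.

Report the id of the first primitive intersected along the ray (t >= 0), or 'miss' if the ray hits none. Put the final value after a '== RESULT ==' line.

Walk:
N0 x:[11,45] y:[-7,36] z:[-9,30] -> hit [11,30], descend [1, 5, 7, 10]
  N1 x:[39,45] y:[25,31] z:[0,20] -> miss, prune
  N5 x:[12,29] y:[-4,19] z:[7,21] -> hit [12,19], descend [6, 8]
    N6 x:[12,13] y:[-4,2] z:[7,12] -> miss, prune
    N8 x:[19,29] y:[1,19] z:[15,21] -> hit [19,19] leaf, test {P4@t=19, P7(miss)}
  N7 x:[20,29] y:[-7,12] z:[-9,5] -> miss, prune
  N10 x:[11,28] y:[25,36] z:[19,30] -> hit [25,28] leaf, test {P1@t=27, P3(miss)}

Visited [0, 1, 5, 6, 8, 7, 10]. Tests: 7 box, 2 leaf. Nearest: P4.

== RESULT ==
4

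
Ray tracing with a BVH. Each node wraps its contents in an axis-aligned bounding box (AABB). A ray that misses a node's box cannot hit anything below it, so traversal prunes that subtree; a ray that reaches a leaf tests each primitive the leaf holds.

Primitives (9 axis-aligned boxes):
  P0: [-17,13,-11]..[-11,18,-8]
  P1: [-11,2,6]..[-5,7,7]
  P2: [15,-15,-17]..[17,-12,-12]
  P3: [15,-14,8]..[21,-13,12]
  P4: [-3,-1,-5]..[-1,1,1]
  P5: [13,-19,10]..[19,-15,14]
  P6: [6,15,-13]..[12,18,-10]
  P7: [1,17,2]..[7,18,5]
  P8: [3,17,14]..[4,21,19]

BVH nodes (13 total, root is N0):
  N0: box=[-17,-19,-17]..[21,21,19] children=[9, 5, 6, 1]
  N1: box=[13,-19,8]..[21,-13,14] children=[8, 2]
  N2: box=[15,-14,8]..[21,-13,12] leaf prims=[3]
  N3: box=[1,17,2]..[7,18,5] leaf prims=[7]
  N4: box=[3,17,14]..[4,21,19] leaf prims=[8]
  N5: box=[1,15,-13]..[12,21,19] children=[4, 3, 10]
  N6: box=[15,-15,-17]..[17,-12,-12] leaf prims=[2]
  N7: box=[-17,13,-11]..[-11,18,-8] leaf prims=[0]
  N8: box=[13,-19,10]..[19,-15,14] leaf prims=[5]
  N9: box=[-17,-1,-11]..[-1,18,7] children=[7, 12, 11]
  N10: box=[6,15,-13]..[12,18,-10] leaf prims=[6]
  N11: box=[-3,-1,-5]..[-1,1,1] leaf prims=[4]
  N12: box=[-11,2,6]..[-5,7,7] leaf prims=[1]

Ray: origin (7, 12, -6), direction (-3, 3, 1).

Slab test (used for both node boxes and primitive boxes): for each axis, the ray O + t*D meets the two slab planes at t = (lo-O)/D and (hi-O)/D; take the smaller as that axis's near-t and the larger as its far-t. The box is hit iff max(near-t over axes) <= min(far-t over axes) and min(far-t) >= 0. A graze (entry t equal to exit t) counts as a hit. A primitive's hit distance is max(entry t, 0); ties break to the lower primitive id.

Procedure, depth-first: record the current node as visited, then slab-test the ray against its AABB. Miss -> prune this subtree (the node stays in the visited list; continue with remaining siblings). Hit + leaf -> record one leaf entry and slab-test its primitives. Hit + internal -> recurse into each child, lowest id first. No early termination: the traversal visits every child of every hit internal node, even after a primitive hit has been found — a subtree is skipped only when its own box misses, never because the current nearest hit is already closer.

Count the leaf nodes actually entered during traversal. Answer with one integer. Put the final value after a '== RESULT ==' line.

Trace the traversal:
N0 x:[-14/3,8] y:[-31/3,3] z:[-11,25] -> hit [-14/3,3], descend [1, 5, 6, 9]
  N1 x:[-14/3,-2] y:[-31/3,-25/3] z:[14,20] -> miss, prune
  N5 x:[-5/3,2] y:[1,3] z:[-7,25] -> hit [1,2], descend [3, 4, 10]
    N3 x:[0,2] y:[5/3,2] z:[8,11] -> miss, prune
    N4 x:[1,4/3] y:[5/3,3] z:[20,25] -> miss, prune
    N10 x:[-5/3,1/3] y:[1,2] z:[-7,-4] -> miss, prune
  N6 x:[-10/3,-8/3] y:[-9,-8] z:[-11,-6] -> miss, prune
  N9 x:[8/3,8] y:[-13/3,2] z:[-5,13] -> miss, prune

Visited [0, 1, 5, 3, 4, 10, 6, 9]. Tests: 8 box, 0 leaf. Nearest: miss.

== RESULT ==
0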